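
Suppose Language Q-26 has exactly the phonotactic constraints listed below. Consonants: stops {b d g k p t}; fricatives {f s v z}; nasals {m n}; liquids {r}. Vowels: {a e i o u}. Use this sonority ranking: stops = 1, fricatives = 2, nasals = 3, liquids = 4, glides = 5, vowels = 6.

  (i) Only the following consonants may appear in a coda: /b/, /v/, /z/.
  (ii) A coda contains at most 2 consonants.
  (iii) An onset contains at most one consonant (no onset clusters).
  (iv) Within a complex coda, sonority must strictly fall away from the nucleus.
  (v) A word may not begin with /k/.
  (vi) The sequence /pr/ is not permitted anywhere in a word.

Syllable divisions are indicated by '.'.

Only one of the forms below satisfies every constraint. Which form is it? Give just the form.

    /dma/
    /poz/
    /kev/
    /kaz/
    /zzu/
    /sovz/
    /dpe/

/poz/

/dma/ — violates constraint (iii): syllable 1 onset /dm/ has 2 consonants (> 1) → not permitted
/poz/ — σ1 onset /p/, coda /z/ ok → permitted
/kev/ — violates constraint (v): word begins with /k/ → not permitted
/kaz/ — violates constraint (v): word begins with /k/ → not permitted
/zzu/ — violates constraint (iii): syllable 1 onset /zz/ has 2 consonants (> 1) → not permitted
/sovz/ — violates constraint (iv): syllable 1 coda /vz/: /v/ (fricative, 2) → /z/ (fricative, 2) does not fall → not permitted
/dpe/ — violates constraint (iii): syllable 1 onset /dp/ has 2 consonants (> 1) → not permitted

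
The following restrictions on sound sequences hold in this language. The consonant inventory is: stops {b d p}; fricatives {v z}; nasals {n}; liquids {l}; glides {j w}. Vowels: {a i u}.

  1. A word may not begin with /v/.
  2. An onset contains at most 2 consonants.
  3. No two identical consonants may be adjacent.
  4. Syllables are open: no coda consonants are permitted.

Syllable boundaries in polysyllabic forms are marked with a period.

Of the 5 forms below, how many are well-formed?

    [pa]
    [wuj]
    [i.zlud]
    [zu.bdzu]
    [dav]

[pa] — σ1 onset /p/, coda /∅/ ok → well-formed
[wuj] — violates constraint 4: syllable 1 coda /j/ has 1 consonant (> 0) → ill-formed
[i.zlud] — violates constraint 4: syllable 2 coda /d/ has 1 consonant (> 0) → ill-formed
[zu.bdzu] — violates constraint 2: syllable 2 onset /bdz/ has 3 consonants (> 2) → ill-formed
[dav] — violates constraint 4: syllable 1 coda /v/ has 1 consonant (> 0) → ill-formed
Well-formed: [pa] → 1.

1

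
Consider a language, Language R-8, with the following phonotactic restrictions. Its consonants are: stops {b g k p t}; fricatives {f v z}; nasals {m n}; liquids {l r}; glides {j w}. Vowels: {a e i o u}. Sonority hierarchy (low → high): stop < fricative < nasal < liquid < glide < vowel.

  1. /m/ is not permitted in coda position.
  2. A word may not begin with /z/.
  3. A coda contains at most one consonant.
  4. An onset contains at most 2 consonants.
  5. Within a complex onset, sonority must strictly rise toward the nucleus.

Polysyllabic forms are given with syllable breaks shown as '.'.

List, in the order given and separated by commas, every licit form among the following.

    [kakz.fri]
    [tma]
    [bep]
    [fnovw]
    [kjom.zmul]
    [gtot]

[tma], [bep]

[kakz.fri] — violates constraint 3: syllable 1 coda /kz/ has 2 consonants (> 1) → illicit
[tma] — σ1 onset /tm/ (1→3 rises), coda /∅/ ok → licit
[bep] — σ1 onset /b/, coda /p/ ok → licit
[fnovw] — violates constraint 3: syllable 1 coda /vw/ has 2 consonants (> 1) → illicit
[kjom.zmul] — violates constraint 1: syllable 1 coda contains /m/ → illicit
[gtot] — violates constraint 5: syllable 1 onset /gt/: /g/ (stop, 1) → /t/ (stop, 1) does not rise → illicit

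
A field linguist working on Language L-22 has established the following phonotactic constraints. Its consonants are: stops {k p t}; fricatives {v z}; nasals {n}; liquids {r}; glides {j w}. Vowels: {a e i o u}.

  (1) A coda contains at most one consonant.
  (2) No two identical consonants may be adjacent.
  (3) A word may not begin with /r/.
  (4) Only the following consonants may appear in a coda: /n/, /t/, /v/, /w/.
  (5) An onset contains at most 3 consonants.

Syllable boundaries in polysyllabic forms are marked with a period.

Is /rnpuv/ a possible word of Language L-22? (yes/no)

/rnpuv/ — violates constraint 3: word begins with /r/ → illicit

no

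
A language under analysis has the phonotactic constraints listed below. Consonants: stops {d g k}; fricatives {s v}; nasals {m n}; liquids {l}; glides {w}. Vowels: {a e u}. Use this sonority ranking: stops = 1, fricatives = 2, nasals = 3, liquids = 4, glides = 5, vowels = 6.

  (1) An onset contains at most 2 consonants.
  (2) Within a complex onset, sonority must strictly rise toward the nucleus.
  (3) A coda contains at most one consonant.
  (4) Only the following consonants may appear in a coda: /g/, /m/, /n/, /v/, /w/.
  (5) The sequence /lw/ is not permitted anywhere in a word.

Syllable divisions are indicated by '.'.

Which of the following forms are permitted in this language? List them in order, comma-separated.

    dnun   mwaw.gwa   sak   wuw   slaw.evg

dnun — σ1 onset /dn/ (1→3 rises), coda /n/ ok → permitted
mwaw.gwa — σ1 onset /mw/ (3→5 rises), coda /w/ ok; σ2 onset /gw/ (1→5 rises), coda /∅/ ok → permitted
sak — violates constraint 4: syllable 1 coda contains /k/, which is not a licensed coda consonant → not permitted
wuw — σ1 onset /w/, coda /w/ ok → permitted
slaw.evg — violates constraint 3: syllable 2 coda /vg/ has 2 consonants (> 1) → not permitted

dnun, mwaw.gwa, wuw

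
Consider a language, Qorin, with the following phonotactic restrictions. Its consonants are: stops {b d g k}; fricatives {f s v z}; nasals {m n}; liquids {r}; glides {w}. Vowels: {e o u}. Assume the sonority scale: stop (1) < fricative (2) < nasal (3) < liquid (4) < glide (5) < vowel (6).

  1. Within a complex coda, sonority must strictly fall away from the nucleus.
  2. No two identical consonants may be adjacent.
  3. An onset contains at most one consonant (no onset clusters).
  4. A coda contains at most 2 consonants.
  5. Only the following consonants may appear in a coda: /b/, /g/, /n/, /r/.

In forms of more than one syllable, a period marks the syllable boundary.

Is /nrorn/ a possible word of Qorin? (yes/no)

/nrorn/ — violates constraint 3: syllable 1 onset /nr/ has 2 consonants (> 1) → not permitted

no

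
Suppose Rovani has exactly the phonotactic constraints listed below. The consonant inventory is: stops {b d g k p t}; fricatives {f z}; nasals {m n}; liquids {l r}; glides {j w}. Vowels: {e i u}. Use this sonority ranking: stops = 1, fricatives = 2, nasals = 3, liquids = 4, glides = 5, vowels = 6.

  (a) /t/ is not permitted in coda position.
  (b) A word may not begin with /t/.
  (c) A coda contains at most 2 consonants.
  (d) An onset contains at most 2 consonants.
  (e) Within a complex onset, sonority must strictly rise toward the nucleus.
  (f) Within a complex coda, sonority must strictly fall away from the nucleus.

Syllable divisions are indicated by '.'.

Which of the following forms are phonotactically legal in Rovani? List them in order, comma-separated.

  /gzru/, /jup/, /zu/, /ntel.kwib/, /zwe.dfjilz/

/gzru/ — violates constraint (d): syllable 1 onset /gzr/ has 3 consonants (> 2) → phonotactically illegal
/jup/ — σ1 onset /j/, coda /p/ ok → phonotactically legal
/zu/ — σ1 onset /z/, coda /∅/ ok → phonotactically legal
/ntel.kwib/ — violates constraint (e): syllable 1 onset /nt/: /n/ (nasal, 3) → /t/ (stop, 1) does not rise → phonotactically illegal
/zwe.dfjilz/ — violates constraint (d): syllable 2 onset /dfj/ has 3 consonants (> 2) → phonotactically illegal

/jup/, /zu/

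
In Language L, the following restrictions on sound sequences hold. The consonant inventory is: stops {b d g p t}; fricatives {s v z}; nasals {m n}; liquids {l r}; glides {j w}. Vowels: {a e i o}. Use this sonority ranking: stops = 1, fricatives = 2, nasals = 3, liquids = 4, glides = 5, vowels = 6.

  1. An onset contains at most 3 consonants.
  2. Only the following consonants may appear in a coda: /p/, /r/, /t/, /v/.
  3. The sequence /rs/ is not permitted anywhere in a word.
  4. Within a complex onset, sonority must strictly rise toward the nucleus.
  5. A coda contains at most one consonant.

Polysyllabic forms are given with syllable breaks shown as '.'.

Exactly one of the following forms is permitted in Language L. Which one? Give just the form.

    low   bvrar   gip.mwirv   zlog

low — violates constraint 2: syllable 1 coda contains /w/, which is not a licensed coda consonant → not permitted
bvrar — σ1 onset /bvr/ (1→2→4 rises), coda /r/ ok → permitted
gip.mwirv — violates constraint 5: syllable 2 coda /rv/ has 2 consonants (> 1) → not permitted
zlog — violates constraint 2: syllable 1 coda contains /g/, which is not a licensed coda consonant → not permitted

bvrar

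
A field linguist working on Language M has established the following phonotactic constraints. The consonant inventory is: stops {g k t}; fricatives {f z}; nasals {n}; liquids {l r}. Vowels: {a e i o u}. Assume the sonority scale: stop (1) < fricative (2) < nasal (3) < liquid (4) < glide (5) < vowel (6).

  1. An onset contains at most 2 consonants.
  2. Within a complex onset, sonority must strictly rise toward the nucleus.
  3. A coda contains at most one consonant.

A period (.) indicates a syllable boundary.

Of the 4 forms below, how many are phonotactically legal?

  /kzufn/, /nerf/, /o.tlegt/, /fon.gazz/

/kzufn/ — violates constraint 3: syllable 1 coda /fn/ has 2 consonants (> 1) → phonotactically illegal
/nerf/ — violates constraint 3: syllable 1 coda /rf/ has 2 consonants (> 1) → phonotactically illegal
/o.tlegt/ — violates constraint 3: syllable 2 coda /gt/ has 2 consonants (> 1) → phonotactically illegal
/fon.gazz/ — violates constraint 3: syllable 2 coda /zz/ has 2 consonants (> 1) → phonotactically illegal
No form is phonotactically legal → 0.

0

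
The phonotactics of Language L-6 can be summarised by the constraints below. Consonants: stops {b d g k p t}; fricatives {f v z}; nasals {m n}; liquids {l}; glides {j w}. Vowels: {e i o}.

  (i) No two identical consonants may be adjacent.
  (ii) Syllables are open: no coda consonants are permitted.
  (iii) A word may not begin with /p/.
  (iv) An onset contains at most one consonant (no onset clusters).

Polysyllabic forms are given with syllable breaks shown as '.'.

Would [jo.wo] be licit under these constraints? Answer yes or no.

yes

[jo.wo] — σ1 onset /j/, coda /∅/ ok; σ2 onset /w/, coda /∅/ ok → licit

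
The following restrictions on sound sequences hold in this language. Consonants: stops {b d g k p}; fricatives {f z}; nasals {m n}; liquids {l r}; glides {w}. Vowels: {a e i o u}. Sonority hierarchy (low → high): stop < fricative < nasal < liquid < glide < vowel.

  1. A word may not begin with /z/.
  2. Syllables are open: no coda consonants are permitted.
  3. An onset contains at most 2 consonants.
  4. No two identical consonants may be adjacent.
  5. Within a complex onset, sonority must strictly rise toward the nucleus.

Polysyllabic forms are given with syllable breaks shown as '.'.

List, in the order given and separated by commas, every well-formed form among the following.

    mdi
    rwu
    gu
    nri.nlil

rwu, gu

mdi — violates constraint 5: syllable 1 onset /md/: /m/ (nasal, 3) → /d/ (stop, 1) does not rise → ill-formed
rwu — σ1 onset /rw/ (4→5 rises), coda /∅/ ok → well-formed
gu — σ1 onset /g/, coda /∅/ ok → well-formed
nri.nlil — violates constraint 2: syllable 2 coda /l/ has 1 consonant (> 0) → ill-formed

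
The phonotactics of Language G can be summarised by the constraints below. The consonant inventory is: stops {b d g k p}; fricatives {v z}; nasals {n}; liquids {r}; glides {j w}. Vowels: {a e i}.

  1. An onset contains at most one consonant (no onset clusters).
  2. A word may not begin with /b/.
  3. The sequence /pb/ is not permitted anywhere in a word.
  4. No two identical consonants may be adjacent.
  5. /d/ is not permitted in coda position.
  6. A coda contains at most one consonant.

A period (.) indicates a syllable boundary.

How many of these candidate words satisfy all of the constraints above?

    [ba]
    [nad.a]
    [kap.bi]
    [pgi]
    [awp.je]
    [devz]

0

[ba] — violates constraint 2: word begins with /b/ → not permitted
[nad.a] — violates constraint 5: syllable 1 coda contains /d/ → not permitted
[kap.bi] — violates constraint 3: contains banned sequence /pb/ → not permitted
[pgi] — violates constraint 1: syllable 1 onset /pg/ has 2 consonants (> 1) → not permitted
[awp.je] — violates constraint 6: syllable 1 coda /wp/ has 2 consonants (> 1) → not permitted
[devz] — violates constraint 6: syllable 1 coda /vz/ has 2 consonants (> 1) → not permitted
No form is permitted → 0.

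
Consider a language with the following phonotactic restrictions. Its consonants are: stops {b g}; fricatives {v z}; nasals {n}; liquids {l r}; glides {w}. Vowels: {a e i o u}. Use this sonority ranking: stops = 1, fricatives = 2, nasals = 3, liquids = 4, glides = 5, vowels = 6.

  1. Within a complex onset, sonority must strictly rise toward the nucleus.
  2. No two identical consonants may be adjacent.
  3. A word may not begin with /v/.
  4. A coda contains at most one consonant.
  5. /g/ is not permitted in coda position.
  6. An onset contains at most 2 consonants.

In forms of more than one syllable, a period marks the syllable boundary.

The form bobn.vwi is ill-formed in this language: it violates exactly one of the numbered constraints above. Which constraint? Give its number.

bobn.vwi: syllable 1 coda /bn/ has 2 consonants (> 1).
This is a violation of constraint 4: "A coda contains at most one consonant."
The remaining constraints (1, 2, 3, 5, 6) are satisfied.

4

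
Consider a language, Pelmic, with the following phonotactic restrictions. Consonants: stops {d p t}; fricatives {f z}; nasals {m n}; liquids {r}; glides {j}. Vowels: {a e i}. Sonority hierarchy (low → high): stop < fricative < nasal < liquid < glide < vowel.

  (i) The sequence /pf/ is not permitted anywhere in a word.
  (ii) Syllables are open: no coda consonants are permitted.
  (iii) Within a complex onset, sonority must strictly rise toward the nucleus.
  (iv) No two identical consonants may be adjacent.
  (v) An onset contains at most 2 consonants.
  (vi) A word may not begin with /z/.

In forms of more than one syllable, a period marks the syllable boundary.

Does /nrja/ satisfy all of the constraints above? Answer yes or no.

no

/nrja/ — violates constraint (v): syllable 1 onset /nrj/ has 3 consonants (> 2) → phonotactically illegal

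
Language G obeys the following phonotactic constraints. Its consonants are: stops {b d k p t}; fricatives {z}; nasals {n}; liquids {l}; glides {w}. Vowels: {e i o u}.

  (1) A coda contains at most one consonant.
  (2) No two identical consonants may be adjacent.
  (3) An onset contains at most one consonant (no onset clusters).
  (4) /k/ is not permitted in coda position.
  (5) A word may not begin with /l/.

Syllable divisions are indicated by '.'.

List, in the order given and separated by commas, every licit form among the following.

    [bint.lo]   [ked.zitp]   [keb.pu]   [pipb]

[keb.pu]

[bint.lo] — violates constraint 1: syllable 1 coda /nt/ has 2 consonants (> 1) → illicit
[ked.zitp] — violates constraint 1: syllable 2 coda /tp/ has 2 consonants (> 1) → illicit
[keb.pu] — σ1 onset /k/, coda /b/ ok; σ2 onset /p/, coda /∅/ ok → licit
[pipb] — violates constraint 1: syllable 1 coda /pb/ has 2 consonants (> 1) → illicit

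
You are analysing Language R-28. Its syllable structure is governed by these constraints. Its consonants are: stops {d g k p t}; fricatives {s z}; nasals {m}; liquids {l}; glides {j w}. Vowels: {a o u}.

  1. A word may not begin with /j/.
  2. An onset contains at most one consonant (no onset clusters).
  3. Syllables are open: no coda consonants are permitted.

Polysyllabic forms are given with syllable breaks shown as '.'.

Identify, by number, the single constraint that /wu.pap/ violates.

/wu.pap/: syllable 2 coda /p/ has 1 consonant (> 0).
This is a violation of constraint 3: "Syllables are open: no coda consonants are permitted."
The remaining constraints (1, 2) are satisfied.

3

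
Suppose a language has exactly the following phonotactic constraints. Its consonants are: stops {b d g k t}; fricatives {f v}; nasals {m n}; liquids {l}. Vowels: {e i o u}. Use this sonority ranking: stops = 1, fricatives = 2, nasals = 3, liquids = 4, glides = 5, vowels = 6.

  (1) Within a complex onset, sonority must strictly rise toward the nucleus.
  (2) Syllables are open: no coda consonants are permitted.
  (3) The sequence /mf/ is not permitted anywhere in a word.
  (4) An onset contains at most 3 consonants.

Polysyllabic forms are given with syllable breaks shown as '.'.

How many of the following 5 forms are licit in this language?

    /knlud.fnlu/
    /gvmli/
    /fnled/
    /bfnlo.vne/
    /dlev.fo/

/knlud.fnlu/ — violates constraint 2: syllable 1 coda /d/ has 1 consonant (> 0) → illicit
/gvmli/ — violates constraint 4: syllable 1 onset /gvml/ has 4 consonants (> 3) → illicit
/fnled/ — violates constraint 2: syllable 1 coda /d/ has 1 consonant (> 0) → illicit
/bfnlo.vne/ — violates constraint 4: syllable 1 onset /bfnl/ has 4 consonants (> 3) → illicit
/dlev.fo/ — violates constraint 2: syllable 1 coda /v/ has 1 consonant (> 0) → illicit
No form is licit → 0.

0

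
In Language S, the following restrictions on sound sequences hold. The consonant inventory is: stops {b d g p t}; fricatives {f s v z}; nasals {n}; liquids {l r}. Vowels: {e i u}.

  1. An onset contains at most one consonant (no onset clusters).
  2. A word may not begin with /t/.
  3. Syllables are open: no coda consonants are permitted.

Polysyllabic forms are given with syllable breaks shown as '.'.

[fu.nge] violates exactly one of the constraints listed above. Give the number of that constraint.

1

[fu.nge]: syllable 2 onset /ng/ has 2 consonants (> 1).
This is a violation of constraint 1: "An onset contains at most one consonant (no onset clusters)."
The remaining constraints (2, 3) are satisfied.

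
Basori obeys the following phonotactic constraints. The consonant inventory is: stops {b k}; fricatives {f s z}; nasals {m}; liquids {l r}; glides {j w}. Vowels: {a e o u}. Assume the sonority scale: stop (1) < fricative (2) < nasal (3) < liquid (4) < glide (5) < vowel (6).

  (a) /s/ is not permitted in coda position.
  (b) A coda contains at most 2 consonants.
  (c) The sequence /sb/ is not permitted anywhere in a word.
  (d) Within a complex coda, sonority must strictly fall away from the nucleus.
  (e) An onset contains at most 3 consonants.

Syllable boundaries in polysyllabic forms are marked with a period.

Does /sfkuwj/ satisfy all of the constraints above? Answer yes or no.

no

/sfkuwj/ — violates constraint (d): syllable 1 coda /wj/: /w/ (glide, 5) → /j/ (glide, 5) does not fall → not permitted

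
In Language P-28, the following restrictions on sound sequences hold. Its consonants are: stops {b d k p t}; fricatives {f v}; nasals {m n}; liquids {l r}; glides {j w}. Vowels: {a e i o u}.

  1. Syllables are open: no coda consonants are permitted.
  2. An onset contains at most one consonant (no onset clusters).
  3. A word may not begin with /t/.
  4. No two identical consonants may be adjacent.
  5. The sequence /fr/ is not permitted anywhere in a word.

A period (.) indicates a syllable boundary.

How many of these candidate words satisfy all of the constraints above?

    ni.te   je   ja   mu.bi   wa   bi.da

6

ni.te — σ1 onset /n/, coda /∅/ ok; σ2 onset /t/, coda /∅/ ok → well-formed
je — σ1 onset /j/, coda /∅/ ok → well-formed
ja — σ1 onset /j/, coda /∅/ ok → well-formed
mu.bi — σ1 onset /m/, coda /∅/ ok; σ2 onset /b/, coda /∅/ ok → well-formed
wa — σ1 onset /w/, coda /∅/ ok → well-formed
bi.da — σ1 onset /b/, coda /∅/ ok; σ2 onset /d/, coda /∅/ ok → well-formed
Well-formed: ni.te, je, ja, mu.bi, wa, bi.da → 6.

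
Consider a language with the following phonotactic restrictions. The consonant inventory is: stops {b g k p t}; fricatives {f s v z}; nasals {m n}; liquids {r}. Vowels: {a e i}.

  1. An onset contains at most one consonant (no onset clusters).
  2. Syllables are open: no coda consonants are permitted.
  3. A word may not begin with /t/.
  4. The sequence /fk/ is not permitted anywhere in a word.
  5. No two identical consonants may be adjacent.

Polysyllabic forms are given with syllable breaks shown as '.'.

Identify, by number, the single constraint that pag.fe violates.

2

pag.fe: syllable 1 coda /g/ has 1 consonant (> 0).
This is a violation of constraint 2: "Syllables are open: no coda consonants are permitted."
The remaining constraints (1, 3, 4, 5) are satisfied.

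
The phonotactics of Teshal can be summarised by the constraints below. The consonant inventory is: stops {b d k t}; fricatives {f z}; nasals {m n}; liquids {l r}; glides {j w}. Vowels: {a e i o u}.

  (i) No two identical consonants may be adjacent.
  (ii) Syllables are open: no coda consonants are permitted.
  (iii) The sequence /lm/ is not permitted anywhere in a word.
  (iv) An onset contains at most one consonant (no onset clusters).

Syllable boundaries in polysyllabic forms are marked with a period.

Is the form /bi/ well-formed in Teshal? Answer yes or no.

yes

/bi/ — σ1 onset /b/, coda /∅/ ok → well-formed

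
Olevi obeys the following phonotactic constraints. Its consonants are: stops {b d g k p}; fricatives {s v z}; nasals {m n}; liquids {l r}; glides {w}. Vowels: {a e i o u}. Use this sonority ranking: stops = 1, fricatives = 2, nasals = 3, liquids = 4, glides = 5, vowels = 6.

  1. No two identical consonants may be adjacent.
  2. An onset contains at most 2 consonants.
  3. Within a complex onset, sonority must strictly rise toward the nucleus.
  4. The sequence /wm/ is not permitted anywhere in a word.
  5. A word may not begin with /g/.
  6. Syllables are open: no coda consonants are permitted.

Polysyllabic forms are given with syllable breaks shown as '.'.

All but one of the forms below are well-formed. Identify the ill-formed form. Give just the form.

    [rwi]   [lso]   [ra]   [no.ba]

[lso]

[rwi] — σ1 onset /rw/ (4→5 rises), coda /∅/ ok → well-formed
[lso] — violates constraint 3: syllable 1 onset /ls/: /l/ (liquid, 4) → /s/ (fricative, 2) does not rise → ill-formed
[ra] — σ1 onset /r/, coda /∅/ ok → well-formed
[no.ba] — σ1 onset /n/, coda /∅/ ok; σ2 onset /b/, coda /∅/ ok → well-formed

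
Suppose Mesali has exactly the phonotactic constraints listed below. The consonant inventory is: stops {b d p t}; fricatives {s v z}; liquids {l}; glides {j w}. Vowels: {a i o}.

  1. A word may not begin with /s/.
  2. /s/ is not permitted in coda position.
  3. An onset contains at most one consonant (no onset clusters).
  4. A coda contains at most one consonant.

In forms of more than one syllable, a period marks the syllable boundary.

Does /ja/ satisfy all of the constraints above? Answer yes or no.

yes

/ja/ — σ1 onset /j/, coda /∅/ ok → licit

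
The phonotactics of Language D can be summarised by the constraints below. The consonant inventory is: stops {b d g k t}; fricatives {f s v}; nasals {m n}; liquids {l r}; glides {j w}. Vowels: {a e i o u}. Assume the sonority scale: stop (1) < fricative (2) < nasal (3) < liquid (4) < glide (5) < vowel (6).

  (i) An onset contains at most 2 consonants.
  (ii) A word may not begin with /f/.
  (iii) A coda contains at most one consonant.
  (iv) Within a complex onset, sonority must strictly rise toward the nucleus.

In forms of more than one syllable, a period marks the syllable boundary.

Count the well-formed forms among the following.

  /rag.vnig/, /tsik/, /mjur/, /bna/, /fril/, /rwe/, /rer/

/rag.vnig/ — σ1 onset /r/, coda /g/ ok; σ2 onset /vn/ (2→3 rises), coda /g/ ok → well-formed
/tsik/ — σ1 onset /ts/ (1→2 rises), coda /k/ ok → well-formed
/mjur/ — σ1 onset /mj/ (3→5 rises), coda /r/ ok → well-formed
/bna/ — σ1 onset /bn/ (1→3 rises), coda /∅/ ok → well-formed
/fril/ — violates constraint (ii): word begins with /f/ → ill-formed
/rwe/ — σ1 onset /rw/ (4→5 rises), coda /∅/ ok → well-formed
/rer/ — σ1 onset /r/, coda /r/ ok → well-formed
Well-formed: /rag.vnig/, /tsik/, /mjur/, /bna/, /rwe/, /rer/ → 6.

6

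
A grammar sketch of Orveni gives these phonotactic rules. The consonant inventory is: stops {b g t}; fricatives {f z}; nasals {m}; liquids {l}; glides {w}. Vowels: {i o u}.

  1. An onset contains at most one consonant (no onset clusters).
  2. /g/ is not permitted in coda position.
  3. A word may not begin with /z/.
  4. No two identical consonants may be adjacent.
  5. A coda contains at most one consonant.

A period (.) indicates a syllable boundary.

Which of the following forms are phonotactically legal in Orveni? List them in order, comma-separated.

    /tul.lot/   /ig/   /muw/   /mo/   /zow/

/tul.lot/ — violates constraint 4: adjacent identical consonants /ll/ → phonotactically illegal
/ig/ — violates constraint 2: syllable 1 coda contains /g/ → phonotactically illegal
/muw/ — σ1 onset /m/, coda /w/ ok → phonotactically legal
/mo/ — σ1 onset /m/, coda /∅/ ok → phonotactically legal
/zow/ — violates constraint 3: word begins with /z/ → phonotactically illegal

/muw/, /mo/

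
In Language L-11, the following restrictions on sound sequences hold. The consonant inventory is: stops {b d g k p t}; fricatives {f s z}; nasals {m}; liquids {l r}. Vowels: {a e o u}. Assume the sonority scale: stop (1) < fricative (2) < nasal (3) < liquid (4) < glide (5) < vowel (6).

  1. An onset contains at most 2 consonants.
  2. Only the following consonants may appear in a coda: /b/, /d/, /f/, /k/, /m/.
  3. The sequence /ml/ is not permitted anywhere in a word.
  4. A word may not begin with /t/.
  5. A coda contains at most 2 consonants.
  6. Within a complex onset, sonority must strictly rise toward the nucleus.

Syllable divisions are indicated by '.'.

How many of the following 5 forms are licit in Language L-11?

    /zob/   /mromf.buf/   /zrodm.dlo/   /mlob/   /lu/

/zob/ — σ1 onset /z/, coda /b/ ok → licit
/mromf.buf/ — σ1 onset /mr/ (3→4 rises), coda /mf/ (2C) ok; σ2 onset /b/, coda /f/ ok → licit
/zrodm.dlo/ — σ1 onset /zr/ (2→4 rises), coda /dm/ (2C) ok; σ2 onset /dl/ (1→4 rises), coda /∅/ ok → licit
/mlob/ — violates constraint 3: contains banned sequence /ml/ → illicit
/lu/ — σ1 onset /l/, coda /∅/ ok → licit
Licit: /zob/, /mromf.buf/, /zrodm.dlo/, /lu/ → 4.

4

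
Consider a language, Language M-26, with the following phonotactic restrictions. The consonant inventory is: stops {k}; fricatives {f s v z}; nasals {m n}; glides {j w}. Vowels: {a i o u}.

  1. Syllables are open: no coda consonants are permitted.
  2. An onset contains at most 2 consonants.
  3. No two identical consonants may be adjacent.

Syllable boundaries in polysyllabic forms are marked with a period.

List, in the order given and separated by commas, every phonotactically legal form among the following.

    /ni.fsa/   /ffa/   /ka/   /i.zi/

/ni.fsa/, /ka/, /i.zi/

/ni.fsa/ — σ1 onset /n/, coda /∅/ ok; σ2 onset /fs/ (2C), coda /∅/ ok → phonotactically legal
/ffa/ — violates constraint 3: adjacent identical consonants /ff/ → phonotactically illegal
/ka/ — σ1 onset /k/, coda /∅/ ok → phonotactically legal
/i.zi/ — σ1 onset /∅/, coda /∅/ ok; σ2 onset /z/, coda /∅/ ok → phonotactically legal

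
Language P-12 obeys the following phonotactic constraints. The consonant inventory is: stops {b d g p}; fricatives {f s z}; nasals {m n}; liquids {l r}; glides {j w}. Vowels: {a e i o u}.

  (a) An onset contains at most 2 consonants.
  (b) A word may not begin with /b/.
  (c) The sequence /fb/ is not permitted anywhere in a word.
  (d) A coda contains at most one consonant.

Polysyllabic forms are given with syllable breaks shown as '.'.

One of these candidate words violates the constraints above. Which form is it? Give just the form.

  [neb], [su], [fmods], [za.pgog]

[neb] — σ1 onset /n/, coda /b/ ok → well-formed
[su] — σ1 onset /s/, coda /∅/ ok → well-formed
[fmods] — violates constraint (d): syllable 1 coda /ds/ has 2 consonants (> 1) → ill-formed
[za.pgog] — σ1 onset /z/, coda /∅/ ok; σ2 onset /pg/ (2C), coda /g/ ok → well-formed

[fmods]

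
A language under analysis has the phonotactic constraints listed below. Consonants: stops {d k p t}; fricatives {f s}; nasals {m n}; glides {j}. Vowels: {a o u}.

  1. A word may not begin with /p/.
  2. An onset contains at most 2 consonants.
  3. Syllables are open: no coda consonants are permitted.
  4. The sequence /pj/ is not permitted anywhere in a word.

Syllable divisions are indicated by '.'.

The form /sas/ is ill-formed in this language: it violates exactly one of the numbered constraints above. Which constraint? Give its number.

/sas/: syllable 1 coda /s/ has 1 consonant (> 0).
This is a violation of constraint 3: "Syllables are open: no coda consonants are permitted."
The remaining constraints (1, 2, 4) are satisfied.

3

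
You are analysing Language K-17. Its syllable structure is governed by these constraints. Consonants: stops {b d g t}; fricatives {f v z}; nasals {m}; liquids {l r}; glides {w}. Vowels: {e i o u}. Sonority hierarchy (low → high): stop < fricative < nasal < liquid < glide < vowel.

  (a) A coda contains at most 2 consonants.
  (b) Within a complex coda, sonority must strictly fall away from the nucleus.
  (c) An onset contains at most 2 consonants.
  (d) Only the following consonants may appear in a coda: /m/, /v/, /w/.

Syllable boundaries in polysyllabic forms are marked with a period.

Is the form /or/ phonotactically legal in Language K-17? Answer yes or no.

no

/or/ — violates constraint (d): syllable 1 coda contains /r/, which is not a licensed coda consonant → phonotactically illegal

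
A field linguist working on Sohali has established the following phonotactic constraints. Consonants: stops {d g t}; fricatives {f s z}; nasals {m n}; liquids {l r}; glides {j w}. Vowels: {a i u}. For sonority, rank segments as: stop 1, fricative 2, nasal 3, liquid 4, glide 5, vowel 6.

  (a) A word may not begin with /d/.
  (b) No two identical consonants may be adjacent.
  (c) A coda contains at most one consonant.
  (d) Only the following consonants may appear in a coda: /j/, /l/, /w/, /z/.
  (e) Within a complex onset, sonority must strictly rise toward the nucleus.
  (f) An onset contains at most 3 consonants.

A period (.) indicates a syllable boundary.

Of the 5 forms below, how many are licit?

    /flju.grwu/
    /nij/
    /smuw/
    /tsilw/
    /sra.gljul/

4

/flju.grwu/ — σ1 onset /flj/ (2→4→5 rises), coda /∅/ ok; σ2 onset /grw/ (1→4→5 rises), coda /∅/ ok → licit
/nij/ — σ1 onset /n/, coda /j/ ok → licit
/smuw/ — σ1 onset /sm/ (2→3 rises), coda /w/ ok → licit
/tsilw/ — violates constraint (c): syllable 1 coda /lw/ has 2 consonants (> 1) → illicit
/sra.gljul/ — σ1 onset /sr/ (2→4 rises), coda /∅/ ok; σ2 onset /glj/ (1→4→5 rises), coda /l/ ok → licit
Licit: /flju.grwu/, /nij/, /smuw/, /sra.gljul/ → 4.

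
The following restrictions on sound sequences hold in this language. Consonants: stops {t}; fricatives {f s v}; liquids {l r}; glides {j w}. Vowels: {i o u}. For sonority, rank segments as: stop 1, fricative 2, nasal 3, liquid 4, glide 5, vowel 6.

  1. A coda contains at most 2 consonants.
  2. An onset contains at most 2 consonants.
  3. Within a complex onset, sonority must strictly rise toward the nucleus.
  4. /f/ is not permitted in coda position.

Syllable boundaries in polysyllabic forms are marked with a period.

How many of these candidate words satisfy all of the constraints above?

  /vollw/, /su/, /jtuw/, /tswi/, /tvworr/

/vollw/ — violates constraint 1: syllable 1 coda /llw/ has 3 consonants (> 2) → not permitted
/su/ — σ1 onset /s/, coda /∅/ ok → permitted
/jtuw/ — violates constraint 3: syllable 1 onset /jt/: /j/ (glide, 5) → /t/ (stop, 1) does not rise → not permitted
/tswi/ — violates constraint 2: syllable 1 onset /tsw/ has 3 consonants (> 2) → not permitted
/tvworr/ — violates constraint 2: syllable 1 onset /tvw/ has 3 consonants (> 2) → not permitted
Permitted: /su/ → 1.

1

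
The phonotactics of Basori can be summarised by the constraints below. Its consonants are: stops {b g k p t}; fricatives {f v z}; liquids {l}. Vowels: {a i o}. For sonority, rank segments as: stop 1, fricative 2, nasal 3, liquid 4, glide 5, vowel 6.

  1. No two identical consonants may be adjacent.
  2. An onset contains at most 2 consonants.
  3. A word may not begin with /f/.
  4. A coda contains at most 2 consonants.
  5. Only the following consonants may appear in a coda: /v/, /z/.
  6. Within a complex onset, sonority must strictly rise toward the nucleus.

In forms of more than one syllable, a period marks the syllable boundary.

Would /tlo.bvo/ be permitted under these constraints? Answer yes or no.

yes

/tlo.bvo/ — σ1 onset /tl/ (1→4 rises), coda /∅/ ok; σ2 onset /bv/ (1→2 rises), coda /∅/ ok → permitted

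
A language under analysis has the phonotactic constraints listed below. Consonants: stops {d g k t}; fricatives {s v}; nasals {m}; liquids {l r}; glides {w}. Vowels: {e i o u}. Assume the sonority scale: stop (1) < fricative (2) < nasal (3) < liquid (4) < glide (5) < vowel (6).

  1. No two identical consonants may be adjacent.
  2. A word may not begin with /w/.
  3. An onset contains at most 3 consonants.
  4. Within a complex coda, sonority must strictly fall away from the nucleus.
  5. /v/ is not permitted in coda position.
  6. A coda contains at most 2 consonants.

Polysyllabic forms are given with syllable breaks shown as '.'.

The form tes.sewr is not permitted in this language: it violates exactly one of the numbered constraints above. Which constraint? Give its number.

1

tes.sewr: adjacent identical consonants /ss/.
This is a violation of constraint 1: "No two identical consonants may be adjacent."
The remaining constraints (2, 3, 4, 5, 6) are satisfied.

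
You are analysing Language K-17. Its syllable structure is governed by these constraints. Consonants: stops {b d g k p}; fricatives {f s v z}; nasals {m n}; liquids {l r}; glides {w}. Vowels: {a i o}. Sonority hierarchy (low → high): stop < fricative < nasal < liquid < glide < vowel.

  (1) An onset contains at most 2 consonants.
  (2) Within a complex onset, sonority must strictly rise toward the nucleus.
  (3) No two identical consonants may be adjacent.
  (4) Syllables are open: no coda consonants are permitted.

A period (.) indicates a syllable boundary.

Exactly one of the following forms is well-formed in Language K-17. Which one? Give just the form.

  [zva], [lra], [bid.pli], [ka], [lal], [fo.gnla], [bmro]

[zva] — violates constraint 2: syllable 1 onset /zv/: /z/ (fricative, 2) → /v/ (fricative, 2) does not rise → ill-formed
[lra] — violates constraint 2: syllable 1 onset /lr/: /l/ (liquid, 4) → /r/ (liquid, 4) does not rise → ill-formed
[bid.pli] — violates constraint 4: syllable 1 coda /d/ has 1 consonant (> 0) → ill-formed
[ka] — σ1 onset /k/, coda /∅/ ok → well-formed
[lal] — violates constraint 4: syllable 1 coda /l/ has 1 consonant (> 0) → ill-formed
[fo.gnla] — violates constraint 1: syllable 2 onset /gnl/ has 3 consonants (> 2) → ill-formed
[bmro] — violates constraint 1: syllable 1 onset /bmr/ has 3 consonants (> 2) → ill-formed

[ka]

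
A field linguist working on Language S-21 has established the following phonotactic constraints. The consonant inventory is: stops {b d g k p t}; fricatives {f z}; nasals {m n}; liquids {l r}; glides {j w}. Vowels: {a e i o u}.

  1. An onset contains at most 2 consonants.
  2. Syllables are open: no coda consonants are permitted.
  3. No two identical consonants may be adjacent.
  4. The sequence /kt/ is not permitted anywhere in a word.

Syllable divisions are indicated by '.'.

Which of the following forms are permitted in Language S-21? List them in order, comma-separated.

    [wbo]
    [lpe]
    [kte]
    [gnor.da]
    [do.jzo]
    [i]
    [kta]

[wbo], [lpe], [do.jzo], [i]

[wbo] — σ1 onset /wb/ (2C), coda /∅/ ok → permitted
[lpe] — σ1 onset /lp/ (2C), coda /∅/ ok → permitted
[kte] — violates constraint 4: contains banned sequence /kt/ → not permitted
[gnor.da] — violates constraint 2: syllable 1 coda /r/ has 1 consonant (> 0) → not permitted
[do.jzo] — σ1 onset /d/, coda /∅/ ok; σ2 onset /jz/ (2C), coda /∅/ ok → permitted
[i] — σ1 onset /∅/, coda /∅/ ok → permitted
[kta] — violates constraint 4: contains banned sequence /kt/ → not permitted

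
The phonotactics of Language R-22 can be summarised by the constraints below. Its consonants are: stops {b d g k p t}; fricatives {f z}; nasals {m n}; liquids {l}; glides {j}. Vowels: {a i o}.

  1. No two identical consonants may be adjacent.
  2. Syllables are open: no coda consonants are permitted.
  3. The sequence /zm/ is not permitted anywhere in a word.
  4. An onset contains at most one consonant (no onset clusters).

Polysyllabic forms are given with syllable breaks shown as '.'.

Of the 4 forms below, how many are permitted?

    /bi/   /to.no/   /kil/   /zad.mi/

2

/bi/ — σ1 onset /b/, coda /∅/ ok → permitted
/to.no/ — σ1 onset /t/, coda /∅/ ok; σ2 onset /n/, coda /∅/ ok → permitted
/kil/ — violates constraint 2: syllable 1 coda /l/ has 1 consonant (> 0) → not permitted
/zad.mi/ — violates constraint 2: syllable 1 coda /d/ has 1 consonant (> 0) → not permitted
Permitted: /bi/, /to.no/ → 2.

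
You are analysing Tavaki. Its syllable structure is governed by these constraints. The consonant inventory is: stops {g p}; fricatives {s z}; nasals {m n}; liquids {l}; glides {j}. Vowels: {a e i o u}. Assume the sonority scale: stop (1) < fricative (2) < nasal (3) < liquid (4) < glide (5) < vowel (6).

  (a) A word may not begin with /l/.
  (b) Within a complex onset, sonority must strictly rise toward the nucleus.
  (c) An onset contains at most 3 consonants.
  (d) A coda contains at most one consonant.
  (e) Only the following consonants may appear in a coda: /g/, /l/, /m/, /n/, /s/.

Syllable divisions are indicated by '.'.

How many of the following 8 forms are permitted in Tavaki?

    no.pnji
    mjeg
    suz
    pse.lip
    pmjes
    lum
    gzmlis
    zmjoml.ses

no.pnji — σ1 onset /n/, coda /∅/ ok; σ2 onset /pnj/ (1→3→5 rises), coda /∅/ ok → permitted
mjeg — σ1 onset /mj/ (3→5 rises), coda /g/ ok → permitted
suz — violates constraint (e): syllable 1 coda contains /z/, which is not a licensed coda consonant → not permitted
pse.lip — violates constraint (e): syllable 2 coda contains /p/, which is not a licensed coda consonant → not permitted
pmjes — σ1 onset /pmj/ (1→3→5 rises), coda /s/ ok → permitted
lum — violates constraint (a): word begins with /l/ → not permitted
gzmlis — violates constraint (c): syllable 1 onset /gzml/ has 4 consonants (> 3) → not permitted
zmjoml.ses — violates constraint (d): syllable 1 coda /ml/ has 2 consonants (> 1) → not permitted
Permitted: no.pnji, mjeg, pmjes → 3.

3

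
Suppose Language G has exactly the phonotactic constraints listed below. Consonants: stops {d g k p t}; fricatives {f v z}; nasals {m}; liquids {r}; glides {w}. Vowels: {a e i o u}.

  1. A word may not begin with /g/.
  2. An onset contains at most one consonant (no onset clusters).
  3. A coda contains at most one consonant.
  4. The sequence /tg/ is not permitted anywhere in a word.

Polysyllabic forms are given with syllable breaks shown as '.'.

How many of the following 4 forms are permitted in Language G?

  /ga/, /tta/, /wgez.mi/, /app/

/ga/ — violates constraint 1: word begins with /g/ → not permitted
/tta/ — violates constraint 2: syllable 1 onset /tt/ has 2 consonants (> 1) → not permitted
/wgez.mi/ — violates constraint 2: syllable 1 onset /wg/ has 2 consonants (> 1) → not permitted
/app/ — violates constraint 3: syllable 1 coda /pp/ has 2 consonants (> 1) → not permitted
No form is permitted → 0.

0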